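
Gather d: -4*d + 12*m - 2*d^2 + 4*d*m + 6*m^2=-2*d^2 + d*(4*m - 4) + 6*m^2 + 12*m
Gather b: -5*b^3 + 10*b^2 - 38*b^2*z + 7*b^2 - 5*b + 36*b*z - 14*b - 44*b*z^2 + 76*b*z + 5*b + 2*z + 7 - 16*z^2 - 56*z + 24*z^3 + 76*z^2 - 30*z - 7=-5*b^3 + b^2*(17 - 38*z) + b*(-44*z^2 + 112*z - 14) + 24*z^3 + 60*z^2 - 84*z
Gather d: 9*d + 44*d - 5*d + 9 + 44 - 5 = 48*d + 48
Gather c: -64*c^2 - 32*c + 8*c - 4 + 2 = -64*c^2 - 24*c - 2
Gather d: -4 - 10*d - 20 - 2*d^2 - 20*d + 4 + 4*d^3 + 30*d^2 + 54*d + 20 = 4*d^3 + 28*d^2 + 24*d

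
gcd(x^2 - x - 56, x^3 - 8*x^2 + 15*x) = 1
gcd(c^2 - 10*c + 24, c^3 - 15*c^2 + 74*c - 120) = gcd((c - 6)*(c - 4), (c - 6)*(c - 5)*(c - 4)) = c^2 - 10*c + 24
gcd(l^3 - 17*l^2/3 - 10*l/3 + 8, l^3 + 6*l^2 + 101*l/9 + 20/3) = l + 4/3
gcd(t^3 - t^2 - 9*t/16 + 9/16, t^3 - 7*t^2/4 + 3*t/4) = t^2 - 7*t/4 + 3/4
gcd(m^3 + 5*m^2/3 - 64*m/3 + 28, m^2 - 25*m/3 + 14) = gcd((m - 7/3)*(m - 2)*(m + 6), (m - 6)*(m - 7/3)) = m - 7/3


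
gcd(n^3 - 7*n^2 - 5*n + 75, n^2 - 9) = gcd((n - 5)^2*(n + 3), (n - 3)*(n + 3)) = n + 3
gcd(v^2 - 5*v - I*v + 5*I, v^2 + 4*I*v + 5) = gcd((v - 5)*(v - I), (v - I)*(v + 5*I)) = v - I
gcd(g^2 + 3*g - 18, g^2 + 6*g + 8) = 1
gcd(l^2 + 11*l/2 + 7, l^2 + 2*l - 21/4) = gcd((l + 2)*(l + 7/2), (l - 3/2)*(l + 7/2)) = l + 7/2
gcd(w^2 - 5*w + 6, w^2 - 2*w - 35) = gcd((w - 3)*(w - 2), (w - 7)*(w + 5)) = 1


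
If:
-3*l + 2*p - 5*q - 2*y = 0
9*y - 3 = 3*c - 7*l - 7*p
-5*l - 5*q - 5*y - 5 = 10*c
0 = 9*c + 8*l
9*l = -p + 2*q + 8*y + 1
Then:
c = -404/711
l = 101/158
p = -659/474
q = -5251/4266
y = 1553/2133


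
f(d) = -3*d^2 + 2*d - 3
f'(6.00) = -34.00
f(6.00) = -99.00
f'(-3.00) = 20.00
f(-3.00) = -36.00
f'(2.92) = -15.52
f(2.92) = -22.74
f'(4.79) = -26.74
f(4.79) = -62.25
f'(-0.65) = 5.90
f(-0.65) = -5.57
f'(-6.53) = 41.18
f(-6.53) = -143.98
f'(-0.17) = 3.02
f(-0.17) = -3.43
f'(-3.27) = 21.62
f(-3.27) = -41.62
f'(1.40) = -6.40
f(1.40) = -6.08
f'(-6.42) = 40.52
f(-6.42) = -139.49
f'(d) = 2 - 6*d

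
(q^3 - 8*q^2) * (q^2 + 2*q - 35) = q^5 - 6*q^4 - 51*q^3 + 280*q^2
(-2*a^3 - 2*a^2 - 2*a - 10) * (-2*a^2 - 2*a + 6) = 4*a^5 + 8*a^4 - 4*a^3 + 12*a^2 + 8*a - 60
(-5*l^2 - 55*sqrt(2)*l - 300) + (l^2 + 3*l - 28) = -4*l^2 - 55*sqrt(2)*l + 3*l - 328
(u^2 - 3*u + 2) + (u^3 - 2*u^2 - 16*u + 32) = u^3 - u^2 - 19*u + 34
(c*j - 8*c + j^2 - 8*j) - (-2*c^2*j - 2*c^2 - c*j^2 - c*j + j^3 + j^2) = 2*c^2*j + 2*c^2 + c*j^2 + 2*c*j - 8*c - j^3 - 8*j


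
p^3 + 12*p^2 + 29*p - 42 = (p - 1)*(p + 6)*(p + 7)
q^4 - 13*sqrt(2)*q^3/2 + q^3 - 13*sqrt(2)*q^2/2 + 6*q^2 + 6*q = q*(q + 1)*(q - 6*sqrt(2))*(q - sqrt(2)/2)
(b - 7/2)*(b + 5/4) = b^2 - 9*b/4 - 35/8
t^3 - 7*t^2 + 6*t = t*(t - 6)*(t - 1)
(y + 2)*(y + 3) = y^2 + 5*y + 6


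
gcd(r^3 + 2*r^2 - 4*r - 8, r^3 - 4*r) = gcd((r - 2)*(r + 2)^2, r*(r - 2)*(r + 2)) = r^2 - 4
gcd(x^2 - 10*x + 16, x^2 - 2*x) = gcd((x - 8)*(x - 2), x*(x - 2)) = x - 2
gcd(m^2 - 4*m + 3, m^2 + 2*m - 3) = m - 1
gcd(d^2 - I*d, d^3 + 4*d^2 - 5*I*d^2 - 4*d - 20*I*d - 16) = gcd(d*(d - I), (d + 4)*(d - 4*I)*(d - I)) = d - I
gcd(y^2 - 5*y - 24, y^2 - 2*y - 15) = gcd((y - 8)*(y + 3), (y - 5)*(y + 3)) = y + 3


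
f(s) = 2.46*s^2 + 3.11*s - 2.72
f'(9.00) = 47.39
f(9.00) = 224.53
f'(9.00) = 47.39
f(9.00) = 224.53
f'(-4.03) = -16.72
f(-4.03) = 24.70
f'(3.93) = 22.45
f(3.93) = 47.50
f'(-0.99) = -1.76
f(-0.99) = -3.39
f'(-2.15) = -7.47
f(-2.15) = 1.96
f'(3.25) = 19.10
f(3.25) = 33.37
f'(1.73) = 11.62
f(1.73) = 10.02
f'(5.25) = 28.94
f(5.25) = 81.41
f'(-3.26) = -12.93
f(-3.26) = 13.29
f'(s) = 4.92*s + 3.11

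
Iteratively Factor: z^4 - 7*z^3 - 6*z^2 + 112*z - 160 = (z - 4)*(z^3 - 3*z^2 - 18*z + 40) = (z - 4)*(z - 2)*(z^2 - z - 20) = (z - 4)*(z - 2)*(z + 4)*(z - 5)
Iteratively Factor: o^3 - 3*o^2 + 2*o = (o)*(o^2 - 3*o + 2) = o*(o - 2)*(o - 1)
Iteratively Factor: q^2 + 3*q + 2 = (q + 1)*(q + 2)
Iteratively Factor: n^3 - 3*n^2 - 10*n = (n)*(n^2 - 3*n - 10) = n*(n + 2)*(n - 5)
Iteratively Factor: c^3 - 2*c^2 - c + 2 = (c + 1)*(c^2 - 3*c + 2) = (c - 1)*(c + 1)*(c - 2)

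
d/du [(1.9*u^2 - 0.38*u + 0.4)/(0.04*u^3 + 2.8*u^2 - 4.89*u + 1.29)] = (-0.076*u^4 + 0.0304000000000002*u^3 - 8.275*u^2 + 2.662*u + 1.4658)/(0.0016*u^6 + 0.224*u^5 + 7.4488*u^4 - 27.2808*u^3 + 31.1361*u^2 - 12.6162*u + 1.6641)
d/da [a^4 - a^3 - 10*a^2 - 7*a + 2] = 4*a^3 - 3*a^2 - 20*a - 7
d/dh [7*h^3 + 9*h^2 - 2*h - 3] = 21*h^2 + 18*h - 2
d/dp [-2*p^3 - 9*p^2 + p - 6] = -6*p^2 - 18*p + 1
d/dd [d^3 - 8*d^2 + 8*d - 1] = 3*d^2 - 16*d + 8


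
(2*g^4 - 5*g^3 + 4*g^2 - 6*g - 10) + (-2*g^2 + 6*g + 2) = 2*g^4 - 5*g^3 + 2*g^2 - 8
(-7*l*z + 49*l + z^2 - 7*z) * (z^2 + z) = -7*l*z^3 + 42*l*z^2 + 49*l*z + z^4 - 6*z^3 - 7*z^2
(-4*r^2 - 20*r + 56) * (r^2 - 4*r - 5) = -4*r^4 - 4*r^3 + 156*r^2 - 124*r - 280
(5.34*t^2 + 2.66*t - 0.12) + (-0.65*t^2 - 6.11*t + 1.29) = 4.69*t^2 - 3.45*t + 1.17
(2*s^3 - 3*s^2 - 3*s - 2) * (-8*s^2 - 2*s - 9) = -16*s^5 + 20*s^4 + 12*s^3 + 49*s^2 + 31*s + 18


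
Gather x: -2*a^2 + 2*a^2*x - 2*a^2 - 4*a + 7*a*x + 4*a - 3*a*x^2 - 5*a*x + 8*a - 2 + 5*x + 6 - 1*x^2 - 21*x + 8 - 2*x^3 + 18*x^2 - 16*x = -4*a^2 + 8*a - 2*x^3 + x^2*(17 - 3*a) + x*(2*a^2 + 2*a - 32) + 12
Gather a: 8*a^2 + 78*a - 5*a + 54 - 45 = 8*a^2 + 73*a + 9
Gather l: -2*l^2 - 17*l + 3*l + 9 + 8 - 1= -2*l^2 - 14*l + 16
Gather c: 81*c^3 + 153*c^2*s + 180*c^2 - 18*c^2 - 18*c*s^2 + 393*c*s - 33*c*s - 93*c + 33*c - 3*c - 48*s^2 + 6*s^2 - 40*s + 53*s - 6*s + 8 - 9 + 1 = 81*c^3 + c^2*(153*s + 162) + c*(-18*s^2 + 360*s - 63) - 42*s^2 + 7*s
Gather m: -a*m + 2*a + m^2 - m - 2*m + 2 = 2*a + m^2 + m*(-a - 3) + 2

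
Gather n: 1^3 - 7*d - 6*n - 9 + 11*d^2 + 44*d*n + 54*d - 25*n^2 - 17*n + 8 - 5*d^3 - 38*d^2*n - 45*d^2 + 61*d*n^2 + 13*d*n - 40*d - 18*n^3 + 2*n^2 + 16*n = -5*d^3 - 34*d^2 + 7*d - 18*n^3 + n^2*(61*d - 23) + n*(-38*d^2 + 57*d - 7)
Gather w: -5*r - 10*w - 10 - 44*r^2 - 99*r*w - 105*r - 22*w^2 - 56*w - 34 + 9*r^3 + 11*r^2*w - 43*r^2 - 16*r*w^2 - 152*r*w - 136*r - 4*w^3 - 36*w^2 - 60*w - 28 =9*r^3 - 87*r^2 - 246*r - 4*w^3 + w^2*(-16*r - 58) + w*(11*r^2 - 251*r - 126) - 72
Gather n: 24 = 24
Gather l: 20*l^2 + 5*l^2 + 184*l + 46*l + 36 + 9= 25*l^2 + 230*l + 45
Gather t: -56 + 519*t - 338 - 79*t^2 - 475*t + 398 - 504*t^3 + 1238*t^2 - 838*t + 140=-504*t^3 + 1159*t^2 - 794*t + 144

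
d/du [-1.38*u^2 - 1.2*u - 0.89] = -2.76*u - 1.2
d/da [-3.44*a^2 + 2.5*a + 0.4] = 2.5 - 6.88*a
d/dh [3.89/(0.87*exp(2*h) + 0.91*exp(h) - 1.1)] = (-6.7686*exp(h) - 3.5399)*exp(h)/(0.87*exp(2*h) + 0.91*exp(h) - 1.1)^2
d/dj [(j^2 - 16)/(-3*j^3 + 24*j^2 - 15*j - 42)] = (j^4 - 53*j^2 + 228*j - 80)/(3*(j^6 - 16*j^5 + 74*j^4 - 52*j^3 - 199*j^2 + 140*j + 196))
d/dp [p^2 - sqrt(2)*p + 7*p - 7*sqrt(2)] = 2*p - sqrt(2) + 7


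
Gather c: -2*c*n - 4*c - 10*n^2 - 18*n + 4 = c*(-2*n - 4) - 10*n^2 - 18*n + 4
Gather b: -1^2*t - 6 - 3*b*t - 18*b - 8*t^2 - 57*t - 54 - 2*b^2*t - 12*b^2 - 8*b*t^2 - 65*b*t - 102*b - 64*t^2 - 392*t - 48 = b^2*(-2*t - 12) + b*(-8*t^2 - 68*t - 120) - 72*t^2 - 450*t - 108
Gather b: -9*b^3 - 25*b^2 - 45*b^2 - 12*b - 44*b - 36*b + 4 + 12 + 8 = -9*b^3 - 70*b^2 - 92*b + 24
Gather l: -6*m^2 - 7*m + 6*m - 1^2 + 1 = -6*m^2 - m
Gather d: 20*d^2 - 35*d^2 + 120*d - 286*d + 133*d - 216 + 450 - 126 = -15*d^2 - 33*d + 108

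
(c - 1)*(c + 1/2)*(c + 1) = c^3 + c^2/2 - c - 1/2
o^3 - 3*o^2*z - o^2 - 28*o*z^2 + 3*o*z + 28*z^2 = (o - 1)*(o - 7*z)*(o + 4*z)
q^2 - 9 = (q - 3)*(q + 3)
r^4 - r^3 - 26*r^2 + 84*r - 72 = (r - 3)*(r - 2)^2*(r + 6)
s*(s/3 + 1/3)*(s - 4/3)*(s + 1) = s^4/3 + 2*s^3/9 - 5*s^2/9 - 4*s/9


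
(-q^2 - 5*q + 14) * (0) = 0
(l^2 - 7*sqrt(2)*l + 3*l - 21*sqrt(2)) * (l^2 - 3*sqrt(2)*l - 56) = l^4 - 10*sqrt(2)*l^3 + 3*l^3 - 30*sqrt(2)*l^2 - 14*l^2 - 42*l + 392*sqrt(2)*l + 1176*sqrt(2)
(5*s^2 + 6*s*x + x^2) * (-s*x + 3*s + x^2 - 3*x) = -5*s^3*x + 15*s^3 - s^2*x^2 + 3*s^2*x + 5*s*x^3 - 15*s*x^2 + x^4 - 3*x^3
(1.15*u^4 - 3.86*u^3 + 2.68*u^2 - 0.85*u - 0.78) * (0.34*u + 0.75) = 0.391*u^5 - 0.4499*u^4 - 1.9838*u^3 + 1.721*u^2 - 0.9027*u - 0.585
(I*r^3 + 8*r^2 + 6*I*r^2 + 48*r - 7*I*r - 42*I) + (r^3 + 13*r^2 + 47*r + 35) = r^3 + I*r^3 + 21*r^2 + 6*I*r^2 + 95*r - 7*I*r + 35 - 42*I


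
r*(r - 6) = r^2 - 6*r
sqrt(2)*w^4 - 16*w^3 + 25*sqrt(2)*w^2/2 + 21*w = w*(w - 7*sqrt(2))*(w - 3*sqrt(2)/2)*(sqrt(2)*w + 1)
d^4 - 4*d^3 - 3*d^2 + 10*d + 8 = (d - 4)*(d - 2)*(d + 1)^2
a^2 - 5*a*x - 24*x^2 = (a - 8*x)*(a + 3*x)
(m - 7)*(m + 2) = m^2 - 5*m - 14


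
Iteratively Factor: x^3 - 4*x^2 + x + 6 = (x - 3)*(x^2 - x - 2) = (x - 3)*(x + 1)*(x - 2)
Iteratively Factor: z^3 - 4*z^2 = (z)*(z^2 - 4*z) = z*(z - 4)*(z)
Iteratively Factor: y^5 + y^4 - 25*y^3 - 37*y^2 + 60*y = (y + 3)*(y^4 - 2*y^3 - 19*y^2 + 20*y) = (y + 3)*(y + 4)*(y^3 - 6*y^2 + 5*y) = (y - 1)*(y + 3)*(y + 4)*(y^2 - 5*y) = (y - 5)*(y - 1)*(y + 3)*(y + 4)*(y)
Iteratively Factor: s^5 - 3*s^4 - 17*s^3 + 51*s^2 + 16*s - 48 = (s - 3)*(s^4 - 17*s^2 + 16) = (s - 3)*(s + 1)*(s^3 - s^2 - 16*s + 16) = (s - 4)*(s - 3)*(s + 1)*(s^2 + 3*s - 4) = (s - 4)*(s - 3)*(s - 1)*(s + 1)*(s + 4)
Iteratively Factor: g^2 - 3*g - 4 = (g - 4)*(g + 1)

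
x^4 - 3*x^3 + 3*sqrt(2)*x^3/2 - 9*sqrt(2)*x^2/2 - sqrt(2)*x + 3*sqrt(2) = (x - 3)*(x - sqrt(2)/2)*(x + sqrt(2))^2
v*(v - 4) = v^2 - 4*v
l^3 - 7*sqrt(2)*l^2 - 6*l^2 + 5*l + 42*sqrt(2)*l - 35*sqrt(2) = (l - 5)*(l - 1)*(l - 7*sqrt(2))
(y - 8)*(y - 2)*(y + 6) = y^3 - 4*y^2 - 44*y + 96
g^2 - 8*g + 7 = (g - 7)*(g - 1)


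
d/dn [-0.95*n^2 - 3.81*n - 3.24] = -1.9*n - 3.81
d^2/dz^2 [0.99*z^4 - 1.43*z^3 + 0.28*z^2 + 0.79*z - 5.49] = 11.88*z^2 - 8.58*z + 0.56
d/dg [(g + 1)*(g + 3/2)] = 2*g + 5/2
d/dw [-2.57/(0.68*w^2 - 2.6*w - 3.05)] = (3.4952*w - 6.682)/(-0.68*w^2 + 2.6*w + 3.05)^2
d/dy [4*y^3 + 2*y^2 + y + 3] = 12*y^2 + 4*y + 1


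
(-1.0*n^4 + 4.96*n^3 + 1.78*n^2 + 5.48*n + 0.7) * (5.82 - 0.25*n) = 0.25*n^5 - 7.06*n^4 + 28.4222*n^3 + 8.9896*n^2 + 31.7186*n + 4.074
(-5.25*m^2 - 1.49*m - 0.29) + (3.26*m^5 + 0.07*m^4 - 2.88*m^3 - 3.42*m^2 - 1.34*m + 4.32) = 3.26*m^5 + 0.07*m^4 - 2.88*m^3 - 8.67*m^2 - 2.83*m + 4.03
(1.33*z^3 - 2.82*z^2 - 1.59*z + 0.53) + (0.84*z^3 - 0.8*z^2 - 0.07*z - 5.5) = 2.17*z^3 - 3.62*z^2 - 1.66*z - 4.97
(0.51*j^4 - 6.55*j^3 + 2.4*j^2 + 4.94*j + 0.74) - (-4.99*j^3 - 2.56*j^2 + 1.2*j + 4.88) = 0.51*j^4 - 1.56*j^3 + 4.96*j^2 + 3.74*j - 4.14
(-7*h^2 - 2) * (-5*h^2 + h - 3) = 35*h^4 - 7*h^3 + 31*h^2 - 2*h + 6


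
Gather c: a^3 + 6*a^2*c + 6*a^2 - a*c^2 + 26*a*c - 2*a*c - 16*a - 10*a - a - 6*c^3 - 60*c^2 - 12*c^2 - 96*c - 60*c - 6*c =a^3 + 6*a^2 - 27*a - 6*c^3 + c^2*(-a - 72) + c*(6*a^2 + 24*a - 162)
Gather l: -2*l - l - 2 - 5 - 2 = -3*l - 9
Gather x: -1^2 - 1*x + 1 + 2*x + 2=x + 2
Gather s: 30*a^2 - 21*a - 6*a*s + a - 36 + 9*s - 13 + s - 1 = 30*a^2 - 20*a + s*(10 - 6*a) - 50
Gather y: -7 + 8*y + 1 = 8*y - 6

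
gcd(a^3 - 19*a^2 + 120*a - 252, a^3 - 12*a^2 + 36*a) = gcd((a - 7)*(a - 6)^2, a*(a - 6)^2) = a^2 - 12*a + 36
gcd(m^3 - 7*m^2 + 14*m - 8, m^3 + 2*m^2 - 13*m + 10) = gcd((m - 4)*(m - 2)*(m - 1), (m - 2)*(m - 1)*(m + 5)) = m^2 - 3*m + 2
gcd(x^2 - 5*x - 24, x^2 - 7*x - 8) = x - 8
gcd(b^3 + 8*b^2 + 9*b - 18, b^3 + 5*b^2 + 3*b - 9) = b^2 + 2*b - 3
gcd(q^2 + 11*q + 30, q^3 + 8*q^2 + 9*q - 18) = q + 6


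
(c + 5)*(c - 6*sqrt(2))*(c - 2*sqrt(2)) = c^3 - 8*sqrt(2)*c^2 + 5*c^2 - 40*sqrt(2)*c + 24*c + 120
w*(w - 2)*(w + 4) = w^3 + 2*w^2 - 8*w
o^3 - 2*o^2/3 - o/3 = o*(o - 1)*(o + 1/3)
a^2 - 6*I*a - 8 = (a - 4*I)*(a - 2*I)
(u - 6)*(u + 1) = u^2 - 5*u - 6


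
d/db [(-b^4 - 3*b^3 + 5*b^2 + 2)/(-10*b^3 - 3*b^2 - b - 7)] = 2*(5*b^6 + 3*b^5 + 31*b^4 + 17*b^3 + 59*b^2 - 29*b + 1)/(100*b^6 + 60*b^5 + 29*b^4 + 146*b^3 + 43*b^2 + 14*b + 49)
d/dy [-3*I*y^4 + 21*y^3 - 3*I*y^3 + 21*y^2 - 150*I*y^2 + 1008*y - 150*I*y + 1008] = -12*I*y^3 + y^2*(63 - 9*I) + y*(42 - 300*I) + 1008 - 150*I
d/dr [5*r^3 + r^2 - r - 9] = 15*r^2 + 2*r - 1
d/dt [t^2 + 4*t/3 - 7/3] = 2*t + 4/3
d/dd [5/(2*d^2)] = -5/d^3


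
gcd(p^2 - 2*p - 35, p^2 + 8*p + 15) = p + 5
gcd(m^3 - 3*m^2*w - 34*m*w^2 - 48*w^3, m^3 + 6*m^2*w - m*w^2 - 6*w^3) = 1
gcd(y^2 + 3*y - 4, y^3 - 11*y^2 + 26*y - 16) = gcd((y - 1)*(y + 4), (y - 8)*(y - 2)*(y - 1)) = y - 1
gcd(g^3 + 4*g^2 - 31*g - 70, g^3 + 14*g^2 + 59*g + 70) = g^2 + 9*g + 14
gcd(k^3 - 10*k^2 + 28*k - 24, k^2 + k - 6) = k - 2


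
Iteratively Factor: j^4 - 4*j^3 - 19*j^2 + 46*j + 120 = (j - 4)*(j^3 - 19*j - 30) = (j - 4)*(j + 3)*(j^2 - 3*j - 10) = (j - 4)*(j + 2)*(j + 3)*(j - 5)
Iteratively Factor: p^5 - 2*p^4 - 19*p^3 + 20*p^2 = (p - 1)*(p^4 - p^3 - 20*p^2) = p*(p - 1)*(p^3 - p^2 - 20*p) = p^2*(p - 1)*(p^2 - p - 20) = p^2*(p - 1)*(p + 4)*(p - 5)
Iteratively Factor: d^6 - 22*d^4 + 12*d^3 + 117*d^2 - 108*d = (d - 1)*(d^5 + d^4 - 21*d^3 - 9*d^2 + 108*d) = (d - 3)*(d - 1)*(d^4 + 4*d^3 - 9*d^2 - 36*d) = (d - 3)*(d - 1)*(d + 4)*(d^3 - 9*d) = (d - 3)^2*(d - 1)*(d + 4)*(d^2 + 3*d) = d*(d - 3)^2*(d - 1)*(d + 4)*(d + 3)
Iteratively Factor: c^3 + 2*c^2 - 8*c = (c - 2)*(c^2 + 4*c) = c*(c - 2)*(c + 4)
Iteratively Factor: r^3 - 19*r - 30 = (r - 5)*(r^2 + 5*r + 6) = (r - 5)*(r + 3)*(r + 2)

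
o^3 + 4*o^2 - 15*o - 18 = (o - 3)*(o + 1)*(o + 6)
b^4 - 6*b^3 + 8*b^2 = b^2*(b - 4)*(b - 2)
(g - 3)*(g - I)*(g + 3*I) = g^3 - 3*g^2 + 2*I*g^2 + 3*g - 6*I*g - 9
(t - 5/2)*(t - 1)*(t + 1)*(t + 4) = t^4 + 3*t^3/2 - 11*t^2 - 3*t/2 + 10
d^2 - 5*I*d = d*(d - 5*I)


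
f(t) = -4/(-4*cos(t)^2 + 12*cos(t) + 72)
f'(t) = -4*(-8*sin(t)*cos(t) + 12*sin(t))/(-4*cos(t)^2 + 12*cos(t) + 72)^2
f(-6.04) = -0.05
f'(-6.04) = -0.00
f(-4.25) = -0.06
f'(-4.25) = -0.01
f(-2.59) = -0.07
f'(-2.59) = 0.01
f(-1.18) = -0.05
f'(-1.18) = 0.01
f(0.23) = -0.05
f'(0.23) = -0.00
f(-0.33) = -0.05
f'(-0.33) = 0.00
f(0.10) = -0.05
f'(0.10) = -0.00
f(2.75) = -0.07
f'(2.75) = -0.01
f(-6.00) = -0.05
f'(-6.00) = 0.00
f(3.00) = -0.07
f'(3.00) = 0.00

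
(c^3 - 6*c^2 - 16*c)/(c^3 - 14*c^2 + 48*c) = (c + 2)/(c - 6)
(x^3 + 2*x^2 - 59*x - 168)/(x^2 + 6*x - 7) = (x^2 - 5*x - 24)/(x - 1)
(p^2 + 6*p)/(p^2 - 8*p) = (p + 6)/(p - 8)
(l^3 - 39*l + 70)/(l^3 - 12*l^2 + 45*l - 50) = (l + 7)/(l - 5)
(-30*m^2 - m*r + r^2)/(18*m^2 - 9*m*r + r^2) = (5*m + r)/(-3*m + r)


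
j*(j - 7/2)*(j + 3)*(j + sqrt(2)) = j^4 - j^3/2 + sqrt(2)*j^3 - 21*j^2/2 - sqrt(2)*j^2/2 - 21*sqrt(2)*j/2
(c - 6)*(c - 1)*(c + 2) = c^3 - 5*c^2 - 8*c + 12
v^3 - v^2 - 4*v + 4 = (v - 2)*(v - 1)*(v + 2)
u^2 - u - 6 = (u - 3)*(u + 2)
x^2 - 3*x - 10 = (x - 5)*(x + 2)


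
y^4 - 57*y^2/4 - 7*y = y*(y - 4)*(y + 1/2)*(y + 7/2)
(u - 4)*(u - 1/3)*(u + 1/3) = u^3 - 4*u^2 - u/9 + 4/9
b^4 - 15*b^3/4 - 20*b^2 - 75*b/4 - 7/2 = (b - 7)*(b + 1/4)*(b + 1)*(b + 2)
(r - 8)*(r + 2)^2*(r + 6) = r^4 + 2*r^3 - 52*r^2 - 200*r - 192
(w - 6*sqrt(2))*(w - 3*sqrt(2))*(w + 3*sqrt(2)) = w^3 - 6*sqrt(2)*w^2 - 18*w + 108*sqrt(2)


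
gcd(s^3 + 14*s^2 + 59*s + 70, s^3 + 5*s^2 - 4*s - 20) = s^2 + 7*s + 10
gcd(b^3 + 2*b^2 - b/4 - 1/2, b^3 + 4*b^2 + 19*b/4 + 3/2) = b^2 + 5*b/2 + 1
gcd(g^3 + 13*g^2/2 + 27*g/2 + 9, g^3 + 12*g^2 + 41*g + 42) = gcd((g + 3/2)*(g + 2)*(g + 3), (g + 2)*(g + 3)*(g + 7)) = g^2 + 5*g + 6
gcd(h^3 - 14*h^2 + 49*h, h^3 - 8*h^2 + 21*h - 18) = 1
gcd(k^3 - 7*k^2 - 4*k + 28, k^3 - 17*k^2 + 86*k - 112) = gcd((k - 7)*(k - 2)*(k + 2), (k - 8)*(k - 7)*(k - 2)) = k^2 - 9*k + 14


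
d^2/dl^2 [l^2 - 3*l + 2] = 2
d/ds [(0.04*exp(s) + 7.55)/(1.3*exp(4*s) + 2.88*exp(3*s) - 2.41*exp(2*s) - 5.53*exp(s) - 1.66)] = (-0.156*exp(4*s) - 39.4904*exp(3*s) - 65.1356*exp(2*s) + 36.391*exp(s) + 41.6851)*exp(s)/(1.69*exp(8*s) + 7.488*exp(7*s) + 2.0284*exp(6*s) - 28.2596*exp(5*s) - 30.3607*exp(4*s) + 17.093*exp(3*s) + 38.5821*exp(2*s) + 18.3596*exp(s) + 2.7556)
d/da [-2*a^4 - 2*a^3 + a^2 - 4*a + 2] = -8*a^3 - 6*a^2 + 2*a - 4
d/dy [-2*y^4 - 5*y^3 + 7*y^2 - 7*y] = -8*y^3 - 15*y^2 + 14*y - 7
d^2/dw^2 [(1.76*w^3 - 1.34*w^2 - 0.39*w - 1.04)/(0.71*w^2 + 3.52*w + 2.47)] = (8.88178419700125e-16*w^5 + 3.5527136788005e-15*w^4 + 43.745842*w^3 + 102.767028*w^2 + 52.934154*w - 31.693116)/(0.357911*w^6 + 5.323296*w^5 + 30.126933*w^4 + 80.652352*w^3 + 104.807781*w^2 + 64.425504*w + 15.069223)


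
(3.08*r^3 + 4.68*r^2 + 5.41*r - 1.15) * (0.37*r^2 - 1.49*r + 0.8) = 1.1396*r^5 - 2.8576*r^4 - 2.5075*r^3 - 4.7424*r^2 + 6.0415*r - 0.92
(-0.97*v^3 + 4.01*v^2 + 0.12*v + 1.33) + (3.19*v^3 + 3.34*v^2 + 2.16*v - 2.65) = 2.22*v^3 + 7.35*v^2 + 2.28*v - 1.32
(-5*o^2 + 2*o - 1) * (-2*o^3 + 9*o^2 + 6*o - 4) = 10*o^5 - 49*o^4 - 10*o^3 + 23*o^2 - 14*o + 4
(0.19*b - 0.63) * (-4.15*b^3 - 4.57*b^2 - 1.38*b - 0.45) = -0.7885*b^4 + 1.7462*b^3 + 2.6169*b^2 + 0.7839*b + 0.2835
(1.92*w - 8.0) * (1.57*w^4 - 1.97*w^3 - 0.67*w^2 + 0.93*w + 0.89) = 3.0144*w^5 - 16.3424*w^4 + 14.4736*w^3 + 7.1456*w^2 - 5.7312*w - 7.12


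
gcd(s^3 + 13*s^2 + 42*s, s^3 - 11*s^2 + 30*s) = s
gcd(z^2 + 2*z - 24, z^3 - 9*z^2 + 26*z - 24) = z - 4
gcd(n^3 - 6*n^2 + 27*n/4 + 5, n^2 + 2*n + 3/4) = n + 1/2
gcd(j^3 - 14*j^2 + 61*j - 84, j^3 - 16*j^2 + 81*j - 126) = j^2 - 10*j + 21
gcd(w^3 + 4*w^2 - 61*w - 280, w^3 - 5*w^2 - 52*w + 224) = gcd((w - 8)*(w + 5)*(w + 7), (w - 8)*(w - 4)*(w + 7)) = w^2 - w - 56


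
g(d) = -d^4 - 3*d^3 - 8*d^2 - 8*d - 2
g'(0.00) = -8.00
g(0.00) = -2.00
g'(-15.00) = 11707.00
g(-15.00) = -42182.00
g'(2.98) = -241.46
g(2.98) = -255.14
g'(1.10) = -41.81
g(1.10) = -25.94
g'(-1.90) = 17.35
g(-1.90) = -8.14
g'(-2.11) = 23.27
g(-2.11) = -12.38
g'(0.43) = -16.86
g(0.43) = -7.19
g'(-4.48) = 242.71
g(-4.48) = -259.80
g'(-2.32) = 30.63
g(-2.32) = -18.01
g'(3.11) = -265.13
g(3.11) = -288.05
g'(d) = -4*d^3 - 9*d^2 - 16*d - 8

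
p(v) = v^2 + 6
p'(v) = 2*v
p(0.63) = 6.40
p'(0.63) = 1.26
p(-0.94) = 6.88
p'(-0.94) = -1.88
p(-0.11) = 6.01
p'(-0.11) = -0.22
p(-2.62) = 12.86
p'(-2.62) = -5.24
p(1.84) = 9.39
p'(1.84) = 3.68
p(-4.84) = 29.43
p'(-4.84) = -9.68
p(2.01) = 10.04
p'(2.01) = 4.02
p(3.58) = 18.82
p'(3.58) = 7.16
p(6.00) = 42.00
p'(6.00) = 12.00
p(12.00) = 150.00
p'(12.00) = 24.00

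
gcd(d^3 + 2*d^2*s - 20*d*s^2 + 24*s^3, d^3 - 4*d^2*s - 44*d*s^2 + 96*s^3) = -d^2 - 4*d*s + 12*s^2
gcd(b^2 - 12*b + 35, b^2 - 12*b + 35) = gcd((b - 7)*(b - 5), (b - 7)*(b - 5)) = b^2 - 12*b + 35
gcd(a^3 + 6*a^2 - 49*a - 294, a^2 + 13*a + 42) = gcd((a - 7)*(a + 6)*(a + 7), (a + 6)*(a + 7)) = a^2 + 13*a + 42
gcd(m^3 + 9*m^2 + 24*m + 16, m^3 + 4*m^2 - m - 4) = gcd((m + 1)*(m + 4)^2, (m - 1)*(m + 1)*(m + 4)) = m^2 + 5*m + 4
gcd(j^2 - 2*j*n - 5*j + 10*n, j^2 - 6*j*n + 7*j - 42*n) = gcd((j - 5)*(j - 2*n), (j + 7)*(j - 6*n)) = 1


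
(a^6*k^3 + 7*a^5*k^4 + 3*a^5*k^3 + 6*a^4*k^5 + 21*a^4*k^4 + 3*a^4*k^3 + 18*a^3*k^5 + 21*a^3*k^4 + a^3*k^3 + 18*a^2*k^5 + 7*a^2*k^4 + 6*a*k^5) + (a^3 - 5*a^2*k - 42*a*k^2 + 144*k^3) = a^6*k^3 + 7*a^5*k^4 + 3*a^5*k^3 + 6*a^4*k^5 + 21*a^4*k^4 + 3*a^4*k^3 + 18*a^3*k^5 + 21*a^3*k^4 + a^3*k^3 + a^3 + 18*a^2*k^5 + 7*a^2*k^4 - 5*a^2*k + 6*a*k^5 - 42*a*k^2 + 144*k^3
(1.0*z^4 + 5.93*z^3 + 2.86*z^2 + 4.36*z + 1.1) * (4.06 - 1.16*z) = -1.16*z^5 - 2.8188*z^4 + 20.7582*z^3 + 6.554*z^2 + 16.4256*z + 4.466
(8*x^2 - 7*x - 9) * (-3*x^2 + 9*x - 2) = -24*x^4 + 93*x^3 - 52*x^2 - 67*x + 18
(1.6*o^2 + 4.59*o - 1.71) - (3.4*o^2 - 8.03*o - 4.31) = -1.8*o^2 + 12.62*o + 2.6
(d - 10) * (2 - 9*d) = -9*d^2 + 92*d - 20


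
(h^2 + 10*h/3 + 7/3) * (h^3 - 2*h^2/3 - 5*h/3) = h^5 + 8*h^4/3 - 14*h^3/9 - 64*h^2/9 - 35*h/9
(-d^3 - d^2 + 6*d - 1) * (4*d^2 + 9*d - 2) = -4*d^5 - 13*d^4 + 17*d^3 + 52*d^2 - 21*d + 2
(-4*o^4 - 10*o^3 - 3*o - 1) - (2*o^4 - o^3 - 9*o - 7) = -6*o^4 - 9*o^3 + 6*o + 6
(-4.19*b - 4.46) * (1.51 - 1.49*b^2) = 6.2431*b^3 + 6.6454*b^2 - 6.3269*b - 6.7346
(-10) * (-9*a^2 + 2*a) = 90*a^2 - 20*a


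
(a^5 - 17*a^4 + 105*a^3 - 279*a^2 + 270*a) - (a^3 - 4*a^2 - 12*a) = a^5 - 17*a^4 + 104*a^3 - 275*a^2 + 282*a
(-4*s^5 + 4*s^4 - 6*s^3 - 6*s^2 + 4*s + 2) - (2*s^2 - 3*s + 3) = -4*s^5 + 4*s^4 - 6*s^3 - 8*s^2 + 7*s - 1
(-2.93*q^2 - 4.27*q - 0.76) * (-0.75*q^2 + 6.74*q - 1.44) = 2.1975*q^4 - 16.5457*q^3 - 23.9906*q^2 + 1.0264*q + 1.0944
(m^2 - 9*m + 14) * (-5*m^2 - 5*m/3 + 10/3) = -5*m^4 + 130*m^3/3 - 155*m^2/3 - 160*m/3 + 140/3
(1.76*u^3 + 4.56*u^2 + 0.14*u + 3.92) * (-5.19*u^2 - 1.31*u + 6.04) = -9.1344*u^5 - 25.972*u^4 + 3.9302*u^3 + 7.0142*u^2 - 4.2896*u + 23.6768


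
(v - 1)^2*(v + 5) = v^3 + 3*v^2 - 9*v + 5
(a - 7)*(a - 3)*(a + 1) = a^3 - 9*a^2 + 11*a + 21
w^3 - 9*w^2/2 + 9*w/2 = w*(w - 3)*(w - 3/2)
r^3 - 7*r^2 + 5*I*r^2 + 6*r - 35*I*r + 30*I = (r - 6)*(r - 1)*(r + 5*I)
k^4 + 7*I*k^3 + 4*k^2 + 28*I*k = k*(k - 2*I)*(k + 2*I)*(k + 7*I)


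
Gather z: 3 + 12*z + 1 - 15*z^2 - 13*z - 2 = -15*z^2 - z + 2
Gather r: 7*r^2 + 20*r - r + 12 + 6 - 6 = 7*r^2 + 19*r + 12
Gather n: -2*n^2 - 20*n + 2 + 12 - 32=-2*n^2 - 20*n - 18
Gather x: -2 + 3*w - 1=3*w - 3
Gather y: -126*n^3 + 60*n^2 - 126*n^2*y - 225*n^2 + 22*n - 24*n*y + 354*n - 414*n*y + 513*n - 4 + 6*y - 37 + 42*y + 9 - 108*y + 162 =-126*n^3 - 165*n^2 + 889*n + y*(-126*n^2 - 438*n - 60) + 130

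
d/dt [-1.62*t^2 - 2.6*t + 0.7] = -3.24*t - 2.6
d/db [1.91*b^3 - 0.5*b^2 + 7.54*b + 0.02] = 5.73*b^2 - 1.0*b + 7.54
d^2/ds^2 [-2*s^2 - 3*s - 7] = -4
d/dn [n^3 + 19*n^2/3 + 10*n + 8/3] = 3*n^2 + 38*n/3 + 10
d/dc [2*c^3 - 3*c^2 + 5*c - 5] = 6*c^2 - 6*c + 5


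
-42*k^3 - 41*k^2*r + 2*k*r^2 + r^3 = (-6*k + r)*(k + r)*(7*k + r)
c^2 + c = c*(c + 1)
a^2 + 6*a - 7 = (a - 1)*(a + 7)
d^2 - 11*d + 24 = (d - 8)*(d - 3)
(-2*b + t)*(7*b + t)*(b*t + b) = -14*b^3*t - 14*b^3 + 5*b^2*t^2 + 5*b^2*t + b*t^3 + b*t^2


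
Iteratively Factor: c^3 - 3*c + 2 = (c - 1)*(c^2 + c - 2) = (c - 1)^2*(c + 2)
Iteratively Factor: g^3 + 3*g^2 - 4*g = (g - 1)*(g^2 + 4*g) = (g - 1)*(g + 4)*(g)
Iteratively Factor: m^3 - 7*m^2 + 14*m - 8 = (m - 4)*(m^2 - 3*m + 2) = (m - 4)*(m - 2)*(m - 1)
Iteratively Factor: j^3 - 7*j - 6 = (j - 3)*(j^2 + 3*j + 2) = (j - 3)*(j + 2)*(j + 1)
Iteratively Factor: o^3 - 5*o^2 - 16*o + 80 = (o - 4)*(o^2 - o - 20) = (o - 5)*(o - 4)*(o + 4)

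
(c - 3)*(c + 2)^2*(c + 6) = c^4 + 7*c^3 - 2*c^2 - 60*c - 72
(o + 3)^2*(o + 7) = o^3 + 13*o^2 + 51*o + 63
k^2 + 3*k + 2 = (k + 1)*(k + 2)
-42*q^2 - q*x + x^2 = (-7*q + x)*(6*q + x)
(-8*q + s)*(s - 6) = -8*q*s + 48*q + s^2 - 6*s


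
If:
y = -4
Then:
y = -4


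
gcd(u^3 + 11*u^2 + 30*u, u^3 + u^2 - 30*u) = u^2 + 6*u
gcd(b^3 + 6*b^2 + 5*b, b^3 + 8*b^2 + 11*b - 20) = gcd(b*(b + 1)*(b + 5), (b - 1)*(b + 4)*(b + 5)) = b + 5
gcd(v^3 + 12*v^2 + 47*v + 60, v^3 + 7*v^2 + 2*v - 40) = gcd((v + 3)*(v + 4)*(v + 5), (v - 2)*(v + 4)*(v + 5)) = v^2 + 9*v + 20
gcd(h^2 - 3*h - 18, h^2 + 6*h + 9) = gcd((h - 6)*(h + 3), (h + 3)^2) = h + 3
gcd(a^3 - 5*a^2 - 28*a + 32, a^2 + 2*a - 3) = a - 1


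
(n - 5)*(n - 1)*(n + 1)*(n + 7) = n^4 + 2*n^3 - 36*n^2 - 2*n + 35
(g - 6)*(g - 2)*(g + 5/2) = g^3 - 11*g^2/2 - 8*g + 30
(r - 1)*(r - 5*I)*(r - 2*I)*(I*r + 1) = I*r^4 + 8*r^3 - I*r^3 - 8*r^2 - 17*I*r^2 - 10*r + 17*I*r + 10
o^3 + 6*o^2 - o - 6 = (o - 1)*(o + 1)*(o + 6)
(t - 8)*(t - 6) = t^2 - 14*t + 48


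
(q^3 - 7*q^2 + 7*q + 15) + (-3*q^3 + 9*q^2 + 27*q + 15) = -2*q^3 + 2*q^2 + 34*q + 30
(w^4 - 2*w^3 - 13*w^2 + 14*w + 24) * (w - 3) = w^5 - 5*w^4 - 7*w^3 + 53*w^2 - 18*w - 72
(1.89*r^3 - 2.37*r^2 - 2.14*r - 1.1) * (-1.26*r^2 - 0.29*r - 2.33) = -2.3814*r^5 + 2.4381*r^4 - 1.02*r^3 + 7.5287*r^2 + 5.3052*r + 2.563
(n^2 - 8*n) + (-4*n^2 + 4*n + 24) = -3*n^2 - 4*n + 24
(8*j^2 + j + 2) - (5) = 8*j^2 + j - 3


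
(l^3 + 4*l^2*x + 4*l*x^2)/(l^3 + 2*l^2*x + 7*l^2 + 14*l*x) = (l + 2*x)/(l + 7)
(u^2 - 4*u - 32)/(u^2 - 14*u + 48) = (u + 4)/(u - 6)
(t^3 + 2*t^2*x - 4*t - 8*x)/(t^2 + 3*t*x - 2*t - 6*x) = (t^2 + 2*t*x + 2*t + 4*x)/(t + 3*x)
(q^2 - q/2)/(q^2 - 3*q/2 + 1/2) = q/(q - 1)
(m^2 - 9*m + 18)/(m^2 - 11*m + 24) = (m - 6)/(m - 8)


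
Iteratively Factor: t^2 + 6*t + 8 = (t + 4)*(t + 2)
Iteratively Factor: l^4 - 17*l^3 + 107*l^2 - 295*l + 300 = (l - 3)*(l^3 - 14*l^2 + 65*l - 100) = (l - 5)*(l - 3)*(l^2 - 9*l + 20) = (l - 5)*(l - 4)*(l - 3)*(l - 5)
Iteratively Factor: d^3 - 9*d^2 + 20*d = (d - 5)*(d^2 - 4*d) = (d - 5)*(d - 4)*(d)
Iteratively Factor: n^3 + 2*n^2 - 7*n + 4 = (n - 1)*(n^2 + 3*n - 4) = (n - 1)*(n + 4)*(n - 1)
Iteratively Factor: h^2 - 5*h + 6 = (h - 2)*(h - 3)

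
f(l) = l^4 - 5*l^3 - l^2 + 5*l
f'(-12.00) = -9043.00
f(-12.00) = 29172.00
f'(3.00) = -28.00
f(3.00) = -48.00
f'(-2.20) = -105.79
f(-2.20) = 60.83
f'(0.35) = 2.63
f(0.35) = 1.43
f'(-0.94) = -9.70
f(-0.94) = -0.65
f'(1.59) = -20.02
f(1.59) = -8.29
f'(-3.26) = -286.48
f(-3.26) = 259.25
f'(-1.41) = -33.21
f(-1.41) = 8.93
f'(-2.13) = -97.45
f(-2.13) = 53.71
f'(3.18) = -24.42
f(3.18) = -52.74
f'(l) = 4*l^3 - 15*l^2 - 2*l + 5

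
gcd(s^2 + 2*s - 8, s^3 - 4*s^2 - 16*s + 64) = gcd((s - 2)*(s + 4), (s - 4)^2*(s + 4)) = s + 4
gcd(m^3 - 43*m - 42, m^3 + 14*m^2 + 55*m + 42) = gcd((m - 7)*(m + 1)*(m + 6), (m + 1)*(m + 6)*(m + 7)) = m^2 + 7*m + 6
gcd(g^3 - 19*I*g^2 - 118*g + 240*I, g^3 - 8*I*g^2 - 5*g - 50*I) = g - 5*I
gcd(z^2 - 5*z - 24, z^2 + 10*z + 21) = z + 3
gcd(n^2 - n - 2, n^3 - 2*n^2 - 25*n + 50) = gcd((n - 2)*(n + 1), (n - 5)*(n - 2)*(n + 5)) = n - 2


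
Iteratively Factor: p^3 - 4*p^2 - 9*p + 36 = (p + 3)*(p^2 - 7*p + 12) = (p - 3)*(p + 3)*(p - 4)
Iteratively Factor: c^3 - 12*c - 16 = (c - 4)*(c^2 + 4*c + 4) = (c - 4)*(c + 2)*(c + 2)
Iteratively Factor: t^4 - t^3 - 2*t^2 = (t)*(t^3 - t^2 - 2*t) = t*(t + 1)*(t^2 - 2*t) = t^2*(t + 1)*(t - 2)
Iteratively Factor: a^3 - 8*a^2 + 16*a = (a)*(a^2 - 8*a + 16) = a*(a - 4)*(a - 4)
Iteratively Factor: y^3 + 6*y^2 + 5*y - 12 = (y - 1)*(y^2 + 7*y + 12) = (y - 1)*(y + 4)*(y + 3)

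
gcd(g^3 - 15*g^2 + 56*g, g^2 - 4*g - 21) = g - 7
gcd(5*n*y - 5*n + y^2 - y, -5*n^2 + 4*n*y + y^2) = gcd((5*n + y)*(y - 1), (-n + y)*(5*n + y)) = 5*n + y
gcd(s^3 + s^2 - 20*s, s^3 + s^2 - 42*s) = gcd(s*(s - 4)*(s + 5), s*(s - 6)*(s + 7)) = s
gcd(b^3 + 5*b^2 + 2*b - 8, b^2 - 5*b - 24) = 1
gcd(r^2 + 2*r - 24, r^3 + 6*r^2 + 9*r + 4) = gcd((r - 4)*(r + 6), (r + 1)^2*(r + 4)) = 1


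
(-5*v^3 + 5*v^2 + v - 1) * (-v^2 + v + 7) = 5*v^5 - 10*v^4 - 31*v^3 + 37*v^2 + 6*v - 7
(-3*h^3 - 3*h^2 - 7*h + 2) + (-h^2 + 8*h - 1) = -3*h^3 - 4*h^2 + h + 1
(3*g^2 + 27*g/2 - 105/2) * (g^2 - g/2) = 3*g^4 + 12*g^3 - 237*g^2/4 + 105*g/4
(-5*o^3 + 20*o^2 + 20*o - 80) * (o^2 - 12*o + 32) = -5*o^5 + 80*o^4 - 380*o^3 + 320*o^2 + 1600*o - 2560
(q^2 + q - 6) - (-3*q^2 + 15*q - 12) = 4*q^2 - 14*q + 6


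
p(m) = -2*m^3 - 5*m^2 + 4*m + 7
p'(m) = -6*m^2 - 10*m + 4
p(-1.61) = -4.05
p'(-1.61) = 4.55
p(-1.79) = -4.71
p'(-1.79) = 2.68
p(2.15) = -27.39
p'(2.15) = -45.24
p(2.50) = -45.50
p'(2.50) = -58.50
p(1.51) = -5.25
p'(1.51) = -24.78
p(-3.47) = 16.48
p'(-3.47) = -33.55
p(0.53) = 7.42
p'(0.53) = -2.99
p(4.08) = -195.75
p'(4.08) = -136.68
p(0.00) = 7.00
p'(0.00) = 4.00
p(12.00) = -4121.00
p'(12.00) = -980.00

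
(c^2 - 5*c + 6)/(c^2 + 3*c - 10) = (c - 3)/(c + 5)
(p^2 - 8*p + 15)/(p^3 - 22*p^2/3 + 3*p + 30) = 3*(p - 5)/(3*p^2 - 13*p - 30)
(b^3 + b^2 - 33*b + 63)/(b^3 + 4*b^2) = (b^3 + b^2 - 33*b + 63)/(b^2*(b + 4))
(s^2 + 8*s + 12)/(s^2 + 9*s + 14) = (s + 6)/(s + 7)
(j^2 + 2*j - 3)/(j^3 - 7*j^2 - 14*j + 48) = (j - 1)/(j^2 - 10*j + 16)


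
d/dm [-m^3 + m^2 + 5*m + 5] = -3*m^2 + 2*m + 5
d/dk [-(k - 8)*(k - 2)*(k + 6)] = -3*k^2 + 8*k + 44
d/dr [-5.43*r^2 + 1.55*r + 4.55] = 1.55 - 10.86*r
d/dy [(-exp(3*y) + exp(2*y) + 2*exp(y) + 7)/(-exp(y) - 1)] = (2*exp(3*y) + 2*exp(2*y) - 2*exp(y) + 5)*exp(y)/(exp(2*y) + 2*exp(y) + 1)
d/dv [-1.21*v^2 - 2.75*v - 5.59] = -2.42*v - 2.75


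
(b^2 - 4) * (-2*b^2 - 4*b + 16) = -2*b^4 - 4*b^3 + 24*b^2 + 16*b - 64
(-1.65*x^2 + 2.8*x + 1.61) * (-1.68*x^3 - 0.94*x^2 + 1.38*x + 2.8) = 2.772*x^5 - 3.153*x^4 - 7.6138*x^3 - 2.2694*x^2 + 10.0618*x + 4.508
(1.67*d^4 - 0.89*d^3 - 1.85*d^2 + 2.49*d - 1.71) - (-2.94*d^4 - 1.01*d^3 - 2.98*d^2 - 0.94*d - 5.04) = 4.61*d^4 + 0.12*d^3 + 1.13*d^2 + 3.43*d + 3.33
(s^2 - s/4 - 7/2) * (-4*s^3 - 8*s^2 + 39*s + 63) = -4*s^5 - 7*s^4 + 55*s^3 + 325*s^2/4 - 609*s/4 - 441/2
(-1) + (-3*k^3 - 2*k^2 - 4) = -3*k^3 - 2*k^2 - 5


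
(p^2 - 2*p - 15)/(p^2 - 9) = (p - 5)/(p - 3)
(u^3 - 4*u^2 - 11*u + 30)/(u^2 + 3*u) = u - 7 + 10/u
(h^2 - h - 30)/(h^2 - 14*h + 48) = (h + 5)/(h - 8)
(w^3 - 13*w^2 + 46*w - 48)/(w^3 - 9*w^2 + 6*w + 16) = (w - 3)/(w + 1)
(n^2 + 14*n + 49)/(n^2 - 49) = (n + 7)/(n - 7)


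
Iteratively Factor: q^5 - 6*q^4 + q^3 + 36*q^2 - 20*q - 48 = (q - 4)*(q^4 - 2*q^3 - 7*q^2 + 8*q + 12) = (q - 4)*(q - 3)*(q^3 + q^2 - 4*q - 4) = (q - 4)*(q - 3)*(q + 2)*(q^2 - q - 2) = (q - 4)*(q - 3)*(q + 1)*(q + 2)*(q - 2)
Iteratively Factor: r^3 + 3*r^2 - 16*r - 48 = (r + 4)*(r^2 - r - 12) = (r + 3)*(r + 4)*(r - 4)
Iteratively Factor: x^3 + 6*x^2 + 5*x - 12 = (x - 1)*(x^2 + 7*x + 12) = (x - 1)*(x + 4)*(x + 3)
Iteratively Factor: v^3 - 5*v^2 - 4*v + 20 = (v + 2)*(v^2 - 7*v + 10) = (v - 2)*(v + 2)*(v - 5)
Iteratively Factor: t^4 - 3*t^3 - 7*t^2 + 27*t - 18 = (t + 3)*(t^3 - 6*t^2 + 11*t - 6) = (t - 1)*(t + 3)*(t^2 - 5*t + 6) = (t - 3)*(t - 1)*(t + 3)*(t - 2)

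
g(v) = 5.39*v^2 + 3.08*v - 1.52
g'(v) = 10.78*v + 3.08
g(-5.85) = 164.92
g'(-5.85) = -59.98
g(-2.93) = 35.73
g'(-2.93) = -28.51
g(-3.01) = 38.04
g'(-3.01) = -29.37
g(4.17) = 105.05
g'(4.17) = 48.03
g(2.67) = 45.13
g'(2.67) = 31.86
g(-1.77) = 9.91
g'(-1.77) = -16.00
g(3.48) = 74.47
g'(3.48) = 40.59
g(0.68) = 3.07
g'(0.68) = 10.41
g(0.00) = -1.52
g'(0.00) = 3.08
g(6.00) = 211.00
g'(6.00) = 67.76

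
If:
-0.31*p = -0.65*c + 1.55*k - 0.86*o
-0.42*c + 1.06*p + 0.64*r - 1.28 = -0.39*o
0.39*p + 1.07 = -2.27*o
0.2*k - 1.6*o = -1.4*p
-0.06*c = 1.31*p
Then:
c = -71.16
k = -31.06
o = -1.03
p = 3.26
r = -49.47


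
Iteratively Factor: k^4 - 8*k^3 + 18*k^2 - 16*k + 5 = (k - 1)*(k^3 - 7*k^2 + 11*k - 5) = (k - 1)^2*(k^2 - 6*k + 5) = (k - 1)^3*(k - 5)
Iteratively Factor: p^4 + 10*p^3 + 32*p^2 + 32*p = (p)*(p^3 + 10*p^2 + 32*p + 32) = p*(p + 4)*(p^2 + 6*p + 8) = p*(p + 4)^2*(p + 2)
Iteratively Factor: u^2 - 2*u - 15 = (u - 5)*(u + 3)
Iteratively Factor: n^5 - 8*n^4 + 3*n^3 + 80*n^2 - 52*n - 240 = (n + 2)*(n^4 - 10*n^3 + 23*n^2 + 34*n - 120) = (n - 4)*(n + 2)*(n^3 - 6*n^2 - n + 30) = (n - 5)*(n - 4)*(n + 2)*(n^2 - n - 6) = (n - 5)*(n - 4)*(n - 3)*(n + 2)*(n + 2)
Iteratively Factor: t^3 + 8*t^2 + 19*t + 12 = (t + 1)*(t^2 + 7*t + 12) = (t + 1)*(t + 3)*(t + 4)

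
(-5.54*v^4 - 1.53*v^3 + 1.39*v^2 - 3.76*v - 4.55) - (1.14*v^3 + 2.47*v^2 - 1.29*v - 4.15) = -5.54*v^4 - 2.67*v^3 - 1.08*v^2 - 2.47*v - 0.399999999999999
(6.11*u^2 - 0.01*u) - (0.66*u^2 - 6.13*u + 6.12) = 5.45*u^2 + 6.12*u - 6.12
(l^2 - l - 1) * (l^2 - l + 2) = l^4 - 2*l^3 + 2*l^2 - l - 2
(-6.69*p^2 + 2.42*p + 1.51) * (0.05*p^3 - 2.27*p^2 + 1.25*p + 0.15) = -0.3345*p^5 + 15.3073*p^4 - 13.7804*p^3 - 1.4062*p^2 + 2.2505*p + 0.2265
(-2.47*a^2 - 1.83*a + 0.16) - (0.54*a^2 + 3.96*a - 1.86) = -3.01*a^2 - 5.79*a + 2.02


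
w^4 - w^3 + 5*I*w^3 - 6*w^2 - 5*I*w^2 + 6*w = w*(w - 1)*(w + 2*I)*(w + 3*I)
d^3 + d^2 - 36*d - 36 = (d - 6)*(d + 1)*(d + 6)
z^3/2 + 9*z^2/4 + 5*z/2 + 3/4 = (z/2 + 1/2)*(z + 1/2)*(z + 3)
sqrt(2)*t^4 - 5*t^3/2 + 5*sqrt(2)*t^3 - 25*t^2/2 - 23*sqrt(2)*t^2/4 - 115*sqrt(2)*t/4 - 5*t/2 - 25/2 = (t + 5)*(t - 5*sqrt(2)/2)*(t + sqrt(2))*(sqrt(2)*t + 1/2)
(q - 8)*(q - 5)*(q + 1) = q^3 - 12*q^2 + 27*q + 40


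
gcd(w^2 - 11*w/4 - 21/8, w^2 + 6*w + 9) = 1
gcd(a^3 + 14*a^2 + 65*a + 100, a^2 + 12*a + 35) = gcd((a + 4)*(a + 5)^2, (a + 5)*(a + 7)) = a + 5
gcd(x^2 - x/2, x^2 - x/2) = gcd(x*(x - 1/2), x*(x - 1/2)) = x^2 - x/2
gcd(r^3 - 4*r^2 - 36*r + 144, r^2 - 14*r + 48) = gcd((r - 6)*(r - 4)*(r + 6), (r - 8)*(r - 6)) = r - 6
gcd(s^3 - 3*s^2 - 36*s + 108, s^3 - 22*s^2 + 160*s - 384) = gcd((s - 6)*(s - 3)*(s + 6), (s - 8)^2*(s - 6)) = s - 6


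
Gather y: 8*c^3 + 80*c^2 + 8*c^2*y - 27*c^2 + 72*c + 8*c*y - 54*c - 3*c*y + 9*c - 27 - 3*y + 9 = 8*c^3 + 53*c^2 + 27*c + y*(8*c^2 + 5*c - 3) - 18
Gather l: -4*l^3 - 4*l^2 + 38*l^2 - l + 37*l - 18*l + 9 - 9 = -4*l^3 + 34*l^2 + 18*l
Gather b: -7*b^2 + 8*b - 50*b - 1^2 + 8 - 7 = -7*b^2 - 42*b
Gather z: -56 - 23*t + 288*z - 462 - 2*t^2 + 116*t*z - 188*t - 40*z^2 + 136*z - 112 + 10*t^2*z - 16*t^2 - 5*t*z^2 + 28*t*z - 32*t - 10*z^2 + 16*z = -18*t^2 - 243*t + z^2*(-5*t - 50) + z*(10*t^2 + 144*t + 440) - 630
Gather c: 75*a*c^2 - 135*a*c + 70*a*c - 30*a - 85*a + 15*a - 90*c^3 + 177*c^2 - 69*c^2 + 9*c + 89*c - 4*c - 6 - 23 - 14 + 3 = -100*a - 90*c^3 + c^2*(75*a + 108) + c*(94 - 65*a) - 40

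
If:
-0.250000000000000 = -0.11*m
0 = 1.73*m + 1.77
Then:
No Solution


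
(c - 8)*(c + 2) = c^2 - 6*c - 16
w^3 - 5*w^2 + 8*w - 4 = (w - 2)^2*(w - 1)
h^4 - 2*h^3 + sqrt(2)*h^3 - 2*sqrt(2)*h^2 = h^2*(h - 2)*(h + sqrt(2))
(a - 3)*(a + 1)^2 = a^3 - a^2 - 5*a - 3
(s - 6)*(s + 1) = s^2 - 5*s - 6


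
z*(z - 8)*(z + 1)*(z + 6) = z^4 - z^3 - 50*z^2 - 48*z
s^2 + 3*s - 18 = (s - 3)*(s + 6)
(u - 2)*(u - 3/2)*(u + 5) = u^3 + 3*u^2/2 - 29*u/2 + 15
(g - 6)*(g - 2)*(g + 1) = g^3 - 7*g^2 + 4*g + 12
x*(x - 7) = x^2 - 7*x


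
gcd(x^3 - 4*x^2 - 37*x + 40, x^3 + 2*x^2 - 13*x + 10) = x^2 + 4*x - 5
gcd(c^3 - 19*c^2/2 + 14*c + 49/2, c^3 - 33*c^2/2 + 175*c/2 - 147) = c^2 - 21*c/2 + 49/2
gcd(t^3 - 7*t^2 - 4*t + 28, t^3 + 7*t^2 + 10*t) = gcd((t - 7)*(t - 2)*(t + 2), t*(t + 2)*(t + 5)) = t + 2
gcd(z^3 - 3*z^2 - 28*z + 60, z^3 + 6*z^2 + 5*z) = z + 5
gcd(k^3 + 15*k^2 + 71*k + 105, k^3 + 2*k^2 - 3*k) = k + 3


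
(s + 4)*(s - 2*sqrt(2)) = s^2 - 2*sqrt(2)*s + 4*s - 8*sqrt(2)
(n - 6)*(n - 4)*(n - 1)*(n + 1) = n^4 - 10*n^3 + 23*n^2 + 10*n - 24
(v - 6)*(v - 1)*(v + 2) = v^3 - 5*v^2 - 8*v + 12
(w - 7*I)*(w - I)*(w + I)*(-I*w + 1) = -I*w^4 - 6*w^3 - 8*I*w^2 - 6*w - 7*I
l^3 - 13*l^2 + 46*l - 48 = (l - 8)*(l - 3)*(l - 2)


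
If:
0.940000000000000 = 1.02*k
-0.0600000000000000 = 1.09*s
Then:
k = 0.92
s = -0.06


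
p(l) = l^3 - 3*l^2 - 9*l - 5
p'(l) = 3*l^2 - 6*l - 9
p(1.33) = -19.92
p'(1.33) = -11.67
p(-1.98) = -6.70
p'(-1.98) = 14.64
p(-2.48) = -16.38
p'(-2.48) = 24.33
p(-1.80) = -4.35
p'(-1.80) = 11.52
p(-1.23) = -0.33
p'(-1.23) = 2.92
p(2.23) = -28.90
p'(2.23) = -7.46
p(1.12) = -17.44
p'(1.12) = -11.96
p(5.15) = 5.67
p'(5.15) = 39.67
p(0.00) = -5.00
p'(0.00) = -9.00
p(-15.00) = -3920.00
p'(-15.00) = 756.00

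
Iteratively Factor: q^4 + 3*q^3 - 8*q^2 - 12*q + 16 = (q - 1)*(q^3 + 4*q^2 - 4*q - 16) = (q - 1)*(q + 4)*(q^2 - 4) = (q - 1)*(q + 2)*(q + 4)*(q - 2)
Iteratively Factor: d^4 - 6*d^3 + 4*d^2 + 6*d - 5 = (d - 5)*(d^3 - d^2 - d + 1) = (d - 5)*(d + 1)*(d^2 - 2*d + 1) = (d - 5)*(d - 1)*(d + 1)*(d - 1)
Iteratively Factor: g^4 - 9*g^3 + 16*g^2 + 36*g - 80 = (g - 2)*(g^3 - 7*g^2 + 2*g + 40) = (g - 4)*(g - 2)*(g^2 - 3*g - 10) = (g - 4)*(g - 2)*(g + 2)*(g - 5)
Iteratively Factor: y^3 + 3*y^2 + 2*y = (y + 1)*(y^2 + 2*y) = (y + 1)*(y + 2)*(y)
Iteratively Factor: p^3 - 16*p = (p - 4)*(p^2 + 4*p) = p*(p - 4)*(p + 4)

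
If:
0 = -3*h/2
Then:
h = 0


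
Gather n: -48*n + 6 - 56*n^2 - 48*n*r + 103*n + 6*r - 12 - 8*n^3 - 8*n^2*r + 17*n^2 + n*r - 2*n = -8*n^3 + n^2*(-8*r - 39) + n*(53 - 47*r) + 6*r - 6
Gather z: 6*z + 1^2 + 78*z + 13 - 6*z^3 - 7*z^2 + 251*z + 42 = -6*z^3 - 7*z^2 + 335*z + 56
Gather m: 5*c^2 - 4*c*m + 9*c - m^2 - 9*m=5*c^2 + 9*c - m^2 + m*(-4*c - 9)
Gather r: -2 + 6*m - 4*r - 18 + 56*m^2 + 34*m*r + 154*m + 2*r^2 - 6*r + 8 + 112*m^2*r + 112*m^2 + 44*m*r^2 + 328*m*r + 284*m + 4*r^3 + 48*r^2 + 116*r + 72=168*m^2 + 444*m + 4*r^3 + r^2*(44*m + 50) + r*(112*m^2 + 362*m + 106) + 60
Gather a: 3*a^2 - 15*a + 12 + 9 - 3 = 3*a^2 - 15*a + 18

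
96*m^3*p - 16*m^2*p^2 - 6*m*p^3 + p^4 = p*(-6*m + p)*(-4*m + p)*(4*m + p)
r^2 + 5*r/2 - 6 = (r - 3/2)*(r + 4)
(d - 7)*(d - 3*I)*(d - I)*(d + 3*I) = d^4 - 7*d^3 - I*d^3 + 9*d^2 + 7*I*d^2 - 63*d - 9*I*d + 63*I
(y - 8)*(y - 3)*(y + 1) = y^3 - 10*y^2 + 13*y + 24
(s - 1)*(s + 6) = s^2 + 5*s - 6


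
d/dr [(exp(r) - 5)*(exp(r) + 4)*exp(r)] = (3*exp(2*r) - 2*exp(r) - 20)*exp(r)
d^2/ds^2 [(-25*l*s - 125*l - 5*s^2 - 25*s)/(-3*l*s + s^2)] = 10*(-225*l^3 + 225*l^2*s - 8*l*s^3 - 75*l*s^2 - 5*s^3)/(s^3*(-27*l^3 + 27*l^2*s - 9*l*s^2 + s^3))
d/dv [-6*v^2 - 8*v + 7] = -12*v - 8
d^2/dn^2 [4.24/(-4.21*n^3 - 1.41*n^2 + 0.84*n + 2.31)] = ((107.1024*n + 11.9568)*(4.21*n^3 + 1.41*n^2 - 0.84*n - 2.31) - 4.24*(12.63*n^2 + 2.82*n - 0.84)*(25.26*n^2 + 5.64*n - 1.68))/(4.21*n^3 + 1.41*n^2 - 0.84*n - 2.31)^3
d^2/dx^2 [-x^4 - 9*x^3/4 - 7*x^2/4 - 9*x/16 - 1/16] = -12*x^2 - 27*x/2 - 7/2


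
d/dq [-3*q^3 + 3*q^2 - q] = -9*q^2 + 6*q - 1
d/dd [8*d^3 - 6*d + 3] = 24*d^2 - 6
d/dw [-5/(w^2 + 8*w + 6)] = 10*(w + 4)/(w^2 + 8*w + 6)^2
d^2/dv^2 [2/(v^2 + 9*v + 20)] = 4*(-v^2 - 9*v + (2*v + 9)^2 - 20)/(v^2 + 9*v + 20)^3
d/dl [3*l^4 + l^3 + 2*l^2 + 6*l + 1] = 12*l^3 + 3*l^2 + 4*l + 6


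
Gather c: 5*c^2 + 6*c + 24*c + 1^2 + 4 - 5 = 5*c^2 + 30*c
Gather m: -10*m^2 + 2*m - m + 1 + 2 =-10*m^2 + m + 3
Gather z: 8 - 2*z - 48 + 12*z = 10*z - 40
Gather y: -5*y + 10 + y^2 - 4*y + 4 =y^2 - 9*y + 14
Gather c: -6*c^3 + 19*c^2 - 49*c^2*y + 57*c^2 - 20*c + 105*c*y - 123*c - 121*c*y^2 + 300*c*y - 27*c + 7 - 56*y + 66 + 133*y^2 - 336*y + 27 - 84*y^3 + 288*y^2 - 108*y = -6*c^3 + c^2*(76 - 49*y) + c*(-121*y^2 + 405*y - 170) - 84*y^3 + 421*y^2 - 500*y + 100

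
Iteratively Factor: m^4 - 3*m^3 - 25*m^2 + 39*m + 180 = (m + 3)*(m^3 - 6*m^2 - 7*m + 60) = (m - 5)*(m + 3)*(m^2 - m - 12) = (m - 5)*(m - 4)*(m + 3)*(m + 3)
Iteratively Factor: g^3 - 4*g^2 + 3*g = (g - 3)*(g^2 - g) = g*(g - 3)*(g - 1)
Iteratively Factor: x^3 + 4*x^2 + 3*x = (x)*(x^2 + 4*x + 3) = x*(x + 3)*(x + 1)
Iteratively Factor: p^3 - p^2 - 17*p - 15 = (p - 5)*(p^2 + 4*p + 3) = (p - 5)*(p + 3)*(p + 1)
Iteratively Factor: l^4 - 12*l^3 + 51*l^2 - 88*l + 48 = (l - 4)*(l^3 - 8*l^2 + 19*l - 12) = (l - 4)*(l - 3)*(l^2 - 5*l + 4) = (l - 4)^2*(l - 3)*(l - 1)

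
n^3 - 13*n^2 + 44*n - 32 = (n - 8)*(n - 4)*(n - 1)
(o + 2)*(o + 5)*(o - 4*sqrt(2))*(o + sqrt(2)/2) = o^4 - 7*sqrt(2)*o^3/2 + 7*o^3 - 49*sqrt(2)*o^2/2 + 6*o^2 - 35*sqrt(2)*o - 28*o - 40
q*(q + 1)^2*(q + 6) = q^4 + 8*q^3 + 13*q^2 + 6*q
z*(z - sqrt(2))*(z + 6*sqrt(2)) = z^3 + 5*sqrt(2)*z^2 - 12*z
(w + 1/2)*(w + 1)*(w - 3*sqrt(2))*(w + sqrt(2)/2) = w^4 - 5*sqrt(2)*w^3/2 + 3*w^3/2 - 15*sqrt(2)*w^2/4 - 5*w^2/2 - 9*w/2 - 5*sqrt(2)*w/4 - 3/2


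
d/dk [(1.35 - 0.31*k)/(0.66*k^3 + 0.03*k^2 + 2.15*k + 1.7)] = (0.4092*k^3 - 2.6637*k^2 - 0.081*k - 3.4295)/(0.4356*k^6 + 0.0396*k^5 + 2.8389*k^4 + 2.373*k^3 + 4.7245*k^2 + 7.31*k + 2.89)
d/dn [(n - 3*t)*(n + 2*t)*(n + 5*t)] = 3*n^2 + 8*n*t - 11*t^2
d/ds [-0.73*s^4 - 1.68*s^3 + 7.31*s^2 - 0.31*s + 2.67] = -2.92*s^3 - 5.04*s^2 + 14.62*s - 0.31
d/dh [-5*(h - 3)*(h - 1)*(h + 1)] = -15*h^2 + 30*h + 5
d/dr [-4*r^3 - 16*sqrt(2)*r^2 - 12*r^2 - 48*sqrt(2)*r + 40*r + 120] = -12*r^2 - 32*sqrt(2)*r - 24*r - 48*sqrt(2) + 40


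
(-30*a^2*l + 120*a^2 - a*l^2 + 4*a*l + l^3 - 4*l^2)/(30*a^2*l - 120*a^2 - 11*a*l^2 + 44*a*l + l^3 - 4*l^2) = (-5*a - l)/(5*a - l)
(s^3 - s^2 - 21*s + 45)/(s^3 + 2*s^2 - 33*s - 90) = (s^2 - 6*s + 9)/(s^2 - 3*s - 18)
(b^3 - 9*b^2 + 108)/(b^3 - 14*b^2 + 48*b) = (b^2 - 3*b - 18)/(b*(b - 8))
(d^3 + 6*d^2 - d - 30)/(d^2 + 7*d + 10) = (d^2 + d - 6)/(d + 2)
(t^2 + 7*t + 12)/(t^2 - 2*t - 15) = (t + 4)/(t - 5)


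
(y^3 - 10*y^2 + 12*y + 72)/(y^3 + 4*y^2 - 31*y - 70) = (y^2 - 12*y + 36)/(y^2 + 2*y - 35)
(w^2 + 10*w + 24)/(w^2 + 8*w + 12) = (w + 4)/(w + 2)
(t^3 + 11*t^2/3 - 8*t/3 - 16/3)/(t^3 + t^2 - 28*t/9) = 3*(t^2 + 5*t + 4)/(t*(3*t + 7))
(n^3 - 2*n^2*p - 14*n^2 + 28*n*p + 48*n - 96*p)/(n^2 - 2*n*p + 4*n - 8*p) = (n^2 - 14*n + 48)/(n + 4)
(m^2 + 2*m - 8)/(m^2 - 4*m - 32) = (m - 2)/(m - 8)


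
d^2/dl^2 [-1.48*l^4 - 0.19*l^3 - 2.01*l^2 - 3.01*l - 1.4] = -17.76*l^2 - 1.14*l - 4.02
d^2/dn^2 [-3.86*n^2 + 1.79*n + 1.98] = -7.72000000000000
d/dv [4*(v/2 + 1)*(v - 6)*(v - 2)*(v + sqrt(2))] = 8*v^3 - 36*v^2 + 6*sqrt(2)*v^2 - 24*sqrt(2)*v - 16*v - 8*sqrt(2) + 48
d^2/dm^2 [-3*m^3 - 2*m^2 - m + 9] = -18*m - 4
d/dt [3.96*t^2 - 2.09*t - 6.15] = 7.92*t - 2.09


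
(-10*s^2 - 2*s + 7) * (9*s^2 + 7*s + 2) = -90*s^4 - 88*s^3 + 29*s^2 + 45*s + 14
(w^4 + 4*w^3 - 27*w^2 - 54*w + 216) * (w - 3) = w^5 + w^4 - 39*w^3 + 27*w^2 + 378*w - 648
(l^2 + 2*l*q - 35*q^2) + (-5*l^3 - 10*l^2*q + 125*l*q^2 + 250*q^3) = -5*l^3 - 10*l^2*q + l^2 + 125*l*q^2 + 2*l*q + 250*q^3 - 35*q^2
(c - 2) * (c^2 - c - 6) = c^3 - 3*c^2 - 4*c + 12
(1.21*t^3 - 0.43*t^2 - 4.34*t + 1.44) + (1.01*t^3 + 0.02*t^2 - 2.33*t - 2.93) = 2.22*t^3 - 0.41*t^2 - 6.67*t - 1.49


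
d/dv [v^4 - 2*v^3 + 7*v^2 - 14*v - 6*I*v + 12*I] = 4*v^3 - 6*v^2 + 14*v - 14 - 6*I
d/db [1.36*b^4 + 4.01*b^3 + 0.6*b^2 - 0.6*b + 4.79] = 5.44*b^3 + 12.03*b^2 + 1.2*b - 0.6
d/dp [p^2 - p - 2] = 2*p - 1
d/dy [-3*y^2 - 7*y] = -6*y - 7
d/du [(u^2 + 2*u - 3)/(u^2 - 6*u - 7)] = 8*(-u^2 - u - 4)/(u^4 - 12*u^3 + 22*u^2 + 84*u + 49)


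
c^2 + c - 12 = (c - 3)*(c + 4)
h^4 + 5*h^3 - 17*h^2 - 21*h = h*(h - 3)*(h + 1)*(h + 7)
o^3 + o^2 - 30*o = o*(o - 5)*(o + 6)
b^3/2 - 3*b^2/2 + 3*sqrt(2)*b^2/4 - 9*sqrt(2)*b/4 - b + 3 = (b/2 + sqrt(2))*(b - 3)*(b - sqrt(2)/2)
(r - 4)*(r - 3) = r^2 - 7*r + 12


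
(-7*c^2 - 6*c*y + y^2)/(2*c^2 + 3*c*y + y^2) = (-7*c + y)/(2*c + y)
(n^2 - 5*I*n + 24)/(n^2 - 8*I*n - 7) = (-n^2 + 5*I*n - 24)/(-n^2 + 8*I*n + 7)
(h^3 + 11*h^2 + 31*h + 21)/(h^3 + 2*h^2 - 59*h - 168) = (h + 1)/(h - 8)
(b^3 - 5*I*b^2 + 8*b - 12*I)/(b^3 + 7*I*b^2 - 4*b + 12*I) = (b - 6*I)/(b + 6*I)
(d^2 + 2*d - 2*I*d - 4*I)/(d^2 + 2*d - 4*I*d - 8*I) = (d - 2*I)/(d - 4*I)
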